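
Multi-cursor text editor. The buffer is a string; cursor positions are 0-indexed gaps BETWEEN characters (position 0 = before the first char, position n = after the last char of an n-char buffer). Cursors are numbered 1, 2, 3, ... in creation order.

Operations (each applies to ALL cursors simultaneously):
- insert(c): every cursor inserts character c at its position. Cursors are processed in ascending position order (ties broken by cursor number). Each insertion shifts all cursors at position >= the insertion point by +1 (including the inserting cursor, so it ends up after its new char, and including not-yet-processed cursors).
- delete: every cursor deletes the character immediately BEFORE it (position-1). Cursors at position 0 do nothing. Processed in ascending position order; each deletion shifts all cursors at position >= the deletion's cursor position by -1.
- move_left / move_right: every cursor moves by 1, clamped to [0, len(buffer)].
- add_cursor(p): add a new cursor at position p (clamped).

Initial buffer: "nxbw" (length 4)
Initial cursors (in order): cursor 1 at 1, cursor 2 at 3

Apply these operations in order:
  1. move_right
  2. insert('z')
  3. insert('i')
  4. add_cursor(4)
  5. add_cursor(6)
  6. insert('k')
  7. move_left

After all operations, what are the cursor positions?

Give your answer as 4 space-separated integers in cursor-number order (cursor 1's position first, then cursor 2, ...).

After op 1 (move_right): buffer="nxbw" (len 4), cursors c1@2 c2@4, authorship ....
After op 2 (insert('z')): buffer="nxzbwz" (len 6), cursors c1@3 c2@6, authorship ..1..2
After op 3 (insert('i')): buffer="nxzibwzi" (len 8), cursors c1@4 c2@8, authorship ..11..22
After op 4 (add_cursor(4)): buffer="nxzibwzi" (len 8), cursors c1@4 c3@4 c2@8, authorship ..11..22
After op 5 (add_cursor(6)): buffer="nxzibwzi" (len 8), cursors c1@4 c3@4 c4@6 c2@8, authorship ..11..22
After op 6 (insert('k')): buffer="nxzikkbwkzik" (len 12), cursors c1@6 c3@6 c4@9 c2@12, authorship ..1113..4222
After op 7 (move_left): buffer="nxzikkbwkzik" (len 12), cursors c1@5 c3@5 c4@8 c2@11, authorship ..1113..4222

Answer: 5 11 5 8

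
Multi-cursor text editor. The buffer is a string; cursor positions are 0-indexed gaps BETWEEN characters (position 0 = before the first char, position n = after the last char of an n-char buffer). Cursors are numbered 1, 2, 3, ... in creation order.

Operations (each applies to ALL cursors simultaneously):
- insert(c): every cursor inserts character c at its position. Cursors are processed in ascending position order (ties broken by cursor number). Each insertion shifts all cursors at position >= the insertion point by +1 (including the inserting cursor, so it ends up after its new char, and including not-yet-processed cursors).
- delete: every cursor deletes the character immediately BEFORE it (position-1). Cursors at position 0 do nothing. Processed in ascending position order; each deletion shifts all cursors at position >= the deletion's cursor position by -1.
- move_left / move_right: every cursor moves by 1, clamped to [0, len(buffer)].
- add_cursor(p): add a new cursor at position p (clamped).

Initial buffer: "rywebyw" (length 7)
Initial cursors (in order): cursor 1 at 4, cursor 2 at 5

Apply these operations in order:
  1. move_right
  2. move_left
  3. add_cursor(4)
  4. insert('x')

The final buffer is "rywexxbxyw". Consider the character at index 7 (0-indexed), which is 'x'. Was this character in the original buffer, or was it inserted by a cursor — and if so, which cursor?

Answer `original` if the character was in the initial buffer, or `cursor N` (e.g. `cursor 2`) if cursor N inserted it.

After op 1 (move_right): buffer="rywebyw" (len 7), cursors c1@5 c2@6, authorship .......
After op 2 (move_left): buffer="rywebyw" (len 7), cursors c1@4 c2@5, authorship .......
After op 3 (add_cursor(4)): buffer="rywebyw" (len 7), cursors c1@4 c3@4 c2@5, authorship .......
After op 4 (insert('x')): buffer="rywexxbxyw" (len 10), cursors c1@6 c3@6 c2@8, authorship ....13.2..
Authorship (.=original, N=cursor N): . . . . 1 3 . 2 . .
Index 7: author = 2

Answer: cursor 2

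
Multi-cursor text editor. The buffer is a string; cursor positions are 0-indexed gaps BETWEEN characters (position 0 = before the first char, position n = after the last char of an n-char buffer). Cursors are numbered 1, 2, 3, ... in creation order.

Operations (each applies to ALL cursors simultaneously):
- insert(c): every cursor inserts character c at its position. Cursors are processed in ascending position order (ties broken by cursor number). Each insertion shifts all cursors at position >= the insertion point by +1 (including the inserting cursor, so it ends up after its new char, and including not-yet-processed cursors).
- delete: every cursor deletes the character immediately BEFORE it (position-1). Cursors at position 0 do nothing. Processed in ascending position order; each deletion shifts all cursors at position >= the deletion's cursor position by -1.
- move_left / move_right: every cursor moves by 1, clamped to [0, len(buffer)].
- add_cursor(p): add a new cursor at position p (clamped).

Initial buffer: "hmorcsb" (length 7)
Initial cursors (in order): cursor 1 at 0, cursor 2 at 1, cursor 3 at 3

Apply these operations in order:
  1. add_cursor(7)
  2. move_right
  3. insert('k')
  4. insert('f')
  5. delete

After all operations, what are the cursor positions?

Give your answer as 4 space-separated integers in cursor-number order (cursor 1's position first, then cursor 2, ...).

After op 1 (add_cursor(7)): buffer="hmorcsb" (len 7), cursors c1@0 c2@1 c3@3 c4@7, authorship .......
After op 2 (move_right): buffer="hmorcsb" (len 7), cursors c1@1 c2@2 c3@4 c4@7, authorship .......
After op 3 (insert('k')): buffer="hkmkorkcsbk" (len 11), cursors c1@2 c2@4 c3@7 c4@11, authorship .1.2..3...4
After op 4 (insert('f')): buffer="hkfmkforkfcsbkf" (len 15), cursors c1@3 c2@6 c3@10 c4@15, authorship .11.22..33...44
After op 5 (delete): buffer="hkmkorkcsbk" (len 11), cursors c1@2 c2@4 c3@7 c4@11, authorship .1.2..3...4

Answer: 2 4 7 11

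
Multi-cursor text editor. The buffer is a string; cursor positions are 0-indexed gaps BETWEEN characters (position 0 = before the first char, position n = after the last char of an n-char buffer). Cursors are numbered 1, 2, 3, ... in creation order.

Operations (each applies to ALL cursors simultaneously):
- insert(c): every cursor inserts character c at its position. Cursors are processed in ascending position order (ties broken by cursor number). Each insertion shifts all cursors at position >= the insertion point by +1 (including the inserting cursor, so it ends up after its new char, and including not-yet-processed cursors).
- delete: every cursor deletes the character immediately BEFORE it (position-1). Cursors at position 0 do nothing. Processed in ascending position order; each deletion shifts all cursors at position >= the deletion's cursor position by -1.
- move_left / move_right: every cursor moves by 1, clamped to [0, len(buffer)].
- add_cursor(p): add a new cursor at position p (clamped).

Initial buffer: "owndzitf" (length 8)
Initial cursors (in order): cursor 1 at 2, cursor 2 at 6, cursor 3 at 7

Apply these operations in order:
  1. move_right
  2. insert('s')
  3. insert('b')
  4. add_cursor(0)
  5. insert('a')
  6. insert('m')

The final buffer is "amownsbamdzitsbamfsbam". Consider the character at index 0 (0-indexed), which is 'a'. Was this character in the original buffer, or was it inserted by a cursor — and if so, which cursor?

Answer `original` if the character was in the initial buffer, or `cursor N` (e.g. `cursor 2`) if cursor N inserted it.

After op 1 (move_right): buffer="owndzitf" (len 8), cursors c1@3 c2@7 c3@8, authorship ........
After op 2 (insert('s')): buffer="ownsdzitsfs" (len 11), cursors c1@4 c2@9 c3@11, authorship ...1....2.3
After op 3 (insert('b')): buffer="ownsbdzitsbfsb" (len 14), cursors c1@5 c2@11 c3@14, authorship ...11....22.33
After op 4 (add_cursor(0)): buffer="ownsbdzitsbfsb" (len 14), cursors c4@0 c1@5 c2@11 c3@14, authorship ...11....22.33
After op 5 (insert('a')): buffer="aownsbadzitsbafsba" (len 18), cursors c4@1 c1@7 c2@14 c3@18, authorship 4...111....222.333
After op 6 (insert('m')): buffer="amownsbamdzitsbamfsbam" (len 22), cursors c4@2 c1@9 c2@17 c3@22, authorship 44...1111....2222.3333
Authorship (.=original, N=cursor N): 4 4 . . . 1 1 1 1 . . . . 2 2 2 2 . 3 3 3 3
Index 0: author = 4

Answer: cursor 4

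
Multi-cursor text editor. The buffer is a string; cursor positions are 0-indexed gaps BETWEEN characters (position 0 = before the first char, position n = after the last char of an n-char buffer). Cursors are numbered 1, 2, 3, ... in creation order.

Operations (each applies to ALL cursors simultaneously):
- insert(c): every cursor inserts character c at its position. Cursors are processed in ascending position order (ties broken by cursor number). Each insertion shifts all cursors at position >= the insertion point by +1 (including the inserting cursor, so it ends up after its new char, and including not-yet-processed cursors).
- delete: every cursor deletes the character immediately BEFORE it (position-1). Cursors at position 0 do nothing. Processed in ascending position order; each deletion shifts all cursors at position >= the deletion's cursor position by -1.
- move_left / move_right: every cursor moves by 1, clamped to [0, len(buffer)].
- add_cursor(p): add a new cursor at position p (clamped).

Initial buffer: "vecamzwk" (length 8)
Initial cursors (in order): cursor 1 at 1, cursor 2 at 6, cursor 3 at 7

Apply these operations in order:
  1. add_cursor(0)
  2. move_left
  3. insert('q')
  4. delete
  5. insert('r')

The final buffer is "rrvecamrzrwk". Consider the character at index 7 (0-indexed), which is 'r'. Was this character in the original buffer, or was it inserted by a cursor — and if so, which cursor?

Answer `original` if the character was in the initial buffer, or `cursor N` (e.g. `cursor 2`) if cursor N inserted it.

Answer: cursor 2

Derivation:
After op 1 (add_cursor(0)): buffer="vecamzwk" (len 8), cursors c4@0 c1@1 c2@6 c3@7, authorship ........
After op 2 (move_left): buffer="vecamzwk" (len 8), cursors c1@0 c4@0 c2@5 c3@6, authorship ........
After op 3 (insert('q')): buffer="qqvecamqzqwk" (len 12), cursors c1@2 c4@2 c2@8 c3@10, authorship 14.....2.3..
After op 4 (delete): buffer="vecamzwk" (len 8), cursors c1@0 c4@0 c2@5 c3@6, authorship ........
After op 5 (insert('r')): buffer="rrvecamrzrwk" (len 12), cursors c1@2 c4@2 c2@8 c3@10, authorship 14.....2.3..
Authorship (.=original, N=cursor N): 1 4 . . . . . 2 . 3 . .
Index 7: author = 2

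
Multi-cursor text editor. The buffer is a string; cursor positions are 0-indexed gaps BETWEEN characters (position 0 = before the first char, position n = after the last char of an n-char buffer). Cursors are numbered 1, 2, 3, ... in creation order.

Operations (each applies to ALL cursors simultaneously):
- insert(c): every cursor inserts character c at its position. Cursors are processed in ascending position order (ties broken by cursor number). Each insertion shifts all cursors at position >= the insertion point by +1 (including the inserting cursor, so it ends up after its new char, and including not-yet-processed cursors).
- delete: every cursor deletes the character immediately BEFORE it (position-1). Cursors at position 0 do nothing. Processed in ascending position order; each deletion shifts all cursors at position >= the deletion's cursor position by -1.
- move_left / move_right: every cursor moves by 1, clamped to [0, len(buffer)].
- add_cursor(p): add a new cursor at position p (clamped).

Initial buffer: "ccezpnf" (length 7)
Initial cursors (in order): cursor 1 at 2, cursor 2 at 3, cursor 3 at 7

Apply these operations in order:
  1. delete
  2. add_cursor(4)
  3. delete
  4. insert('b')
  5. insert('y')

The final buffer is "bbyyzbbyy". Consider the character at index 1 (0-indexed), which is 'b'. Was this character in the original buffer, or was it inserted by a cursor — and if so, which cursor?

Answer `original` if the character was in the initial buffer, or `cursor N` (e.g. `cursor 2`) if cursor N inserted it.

Answer: cursor 2

Derivation:
After op 1 (delete): buffer="czpn" (len 4), cursors c1@1 c2@1 c3@4, authorship ....
After op 2 (add_cursor(4)): buffer="czpn" (len 4), cursors c1@1 c2@1 c3@4 c4@4, authorship ....
After op 3 (delete): buffer="z" (len 1), cursors c1@0 c2@0 c3@1 c4@1, authorship .
After op 4 (insert('b')): buffer="bbzbb" (len 5), cursors c1@2 c2@2 c3@5 c4@5, authorship 12.34
After op 5 (insert('y')): buffer="bbyyzbbyy" (len 9), cursors c1@4 c2@4 c3@9 c4@9, authorship 1212.3434
Authorship (.=original, N=cursor N): 1 2 1 2 . 3 4 3 4
Index 1: author = 2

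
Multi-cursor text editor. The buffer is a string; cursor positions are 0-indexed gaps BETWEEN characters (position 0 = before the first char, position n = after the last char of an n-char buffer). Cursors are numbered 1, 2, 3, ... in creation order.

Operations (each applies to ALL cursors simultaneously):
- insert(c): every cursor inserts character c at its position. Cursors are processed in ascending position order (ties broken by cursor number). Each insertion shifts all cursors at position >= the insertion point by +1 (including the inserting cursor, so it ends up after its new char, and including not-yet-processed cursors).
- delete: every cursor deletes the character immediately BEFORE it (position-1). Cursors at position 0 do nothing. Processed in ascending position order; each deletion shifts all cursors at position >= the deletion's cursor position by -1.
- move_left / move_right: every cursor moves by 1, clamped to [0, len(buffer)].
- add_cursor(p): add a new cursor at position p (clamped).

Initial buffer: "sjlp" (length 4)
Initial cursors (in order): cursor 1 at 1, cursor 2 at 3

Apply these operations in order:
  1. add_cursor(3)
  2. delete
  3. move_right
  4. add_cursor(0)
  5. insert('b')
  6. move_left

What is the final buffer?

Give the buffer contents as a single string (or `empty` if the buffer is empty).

After op 1 (add_cursor(3)): buffer="sjlp" (len 4), cursors c1@1 c2@3 c3@3, authorship ....
After op 2 (delete): buffer="p" (len 1), cursors c1@0 c2@0 c3@0, authorship .
After op 3 (move_right): buffer="p" (len 1), cursors c1@1 c2@1 c3@1, authorship .
After op 4 (add_cursor(0)): buffer="p" (len 1), cursors c4@0 c1@1 c2@1 c3@1, authorship .
After op 5 (insert('b')): buffer="bpbbb" (len 5), cursors c4@1 c1@5 c2@5 c3@5, authorship 4.123
After op 6 (move_left): buffer="bpbbb" (len 5), cursors c4@0 c1@4 c2@4 c3@4, authorship 4.123

Answer: bpbbb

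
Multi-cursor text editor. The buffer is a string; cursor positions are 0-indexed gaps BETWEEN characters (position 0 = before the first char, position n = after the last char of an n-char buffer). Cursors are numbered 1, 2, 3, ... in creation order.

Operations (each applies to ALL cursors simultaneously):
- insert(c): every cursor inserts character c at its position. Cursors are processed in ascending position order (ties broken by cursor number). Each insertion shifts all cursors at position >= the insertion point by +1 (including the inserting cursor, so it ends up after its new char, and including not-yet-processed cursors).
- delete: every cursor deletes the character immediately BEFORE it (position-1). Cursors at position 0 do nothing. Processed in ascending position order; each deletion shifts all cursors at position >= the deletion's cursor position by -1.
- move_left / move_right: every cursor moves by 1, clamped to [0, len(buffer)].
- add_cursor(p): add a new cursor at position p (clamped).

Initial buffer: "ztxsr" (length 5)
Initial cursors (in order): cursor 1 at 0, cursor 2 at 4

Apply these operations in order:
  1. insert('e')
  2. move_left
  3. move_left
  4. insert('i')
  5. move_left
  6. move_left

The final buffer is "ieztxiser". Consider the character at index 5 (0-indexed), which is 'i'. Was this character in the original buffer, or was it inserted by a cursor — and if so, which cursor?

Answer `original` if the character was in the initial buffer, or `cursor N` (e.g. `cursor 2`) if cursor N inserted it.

After op 1 (insert('e')): buffer="eztxser" (len 7), cursors c1@1 c2@6, authorship 1....2.
After op 2 (move_left): buffer="eztxser" (len 7), cursors c1@0 c2@5, authorship 1....2.
After op 3 (move_left): buffer="eztxser" (len 7), cursors c1@0 c2@4, authorship 1....2.
After op 4 (insert('i')): buffer="ieztxiser" (len 9), cursors c1@1 c2@6, authorship 11...2.2.
After op 5 (move_left): buffer="ieztxiser" (len 9), cursors c1@0 c2@5, authorship 11...2.2.
After op 6 (move_left): buffer="ieztxiser" (len 9), cursors c1@0 c2@4, authorship 11...2.2.
Authorship (.=original, N=cursor N): 1 1 . . . 2 . 2 .
Index 5: author = 2

Answer: cursor 2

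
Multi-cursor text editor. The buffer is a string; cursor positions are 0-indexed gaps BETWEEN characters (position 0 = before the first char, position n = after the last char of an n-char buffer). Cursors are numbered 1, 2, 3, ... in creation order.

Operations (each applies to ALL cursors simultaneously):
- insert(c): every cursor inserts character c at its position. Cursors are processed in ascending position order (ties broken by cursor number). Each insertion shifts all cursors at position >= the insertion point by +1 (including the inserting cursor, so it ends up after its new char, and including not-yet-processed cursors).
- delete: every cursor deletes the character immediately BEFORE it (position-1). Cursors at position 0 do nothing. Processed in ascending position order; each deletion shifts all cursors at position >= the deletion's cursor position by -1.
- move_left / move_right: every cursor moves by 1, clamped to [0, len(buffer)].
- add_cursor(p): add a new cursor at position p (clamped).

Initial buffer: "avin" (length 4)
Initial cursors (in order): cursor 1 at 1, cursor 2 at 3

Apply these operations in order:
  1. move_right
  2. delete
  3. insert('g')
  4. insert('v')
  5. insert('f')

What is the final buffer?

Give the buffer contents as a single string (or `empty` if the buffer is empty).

After op 1 (move_right): buffer="avin" (len 4), cursors c1@2 c2@4, authorship ....
After op 2 (delete): buffer="ai" (len 2), cursors c1@1 c2@2, authorship ..
After op 3 (insert('g')): buffer="agig" (len 4), cursors c1@2 c2@4, authorship .1.2
After op 4 (insert('v')): buffer="agvigv" (len 6), cursors c1@3 c2@6, authorship .11.22
After op 5 (insert('f')): buffer="agvfigvf" (len 8), cursors c1@4 c2@8, authorship .111.222

Answer: agvfigvf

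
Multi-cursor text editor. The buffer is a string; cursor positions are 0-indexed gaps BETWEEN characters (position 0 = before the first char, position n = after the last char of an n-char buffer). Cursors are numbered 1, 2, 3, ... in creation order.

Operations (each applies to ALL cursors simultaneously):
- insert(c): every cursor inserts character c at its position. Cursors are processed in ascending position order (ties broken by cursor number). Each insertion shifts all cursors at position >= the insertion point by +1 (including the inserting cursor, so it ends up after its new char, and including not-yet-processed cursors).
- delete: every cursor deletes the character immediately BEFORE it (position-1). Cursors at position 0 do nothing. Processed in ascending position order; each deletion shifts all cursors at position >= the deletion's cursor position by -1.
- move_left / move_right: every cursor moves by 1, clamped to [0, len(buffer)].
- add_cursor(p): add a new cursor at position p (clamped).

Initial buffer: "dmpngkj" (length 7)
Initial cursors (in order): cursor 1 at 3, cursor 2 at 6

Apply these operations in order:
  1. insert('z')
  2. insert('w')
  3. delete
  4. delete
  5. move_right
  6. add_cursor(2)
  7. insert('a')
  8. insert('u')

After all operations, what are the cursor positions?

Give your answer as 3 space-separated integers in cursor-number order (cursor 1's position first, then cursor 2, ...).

Answer: 8 13 4

Derivation:
After op 1 (insert('z')): buffer="dmpzngkzj" (len 9), cursors c1@4 c2@8, authorship ...1...2.
After op 2 (insert('w')): buffer="dmpzwngkzwj" (len 11), cursors c1@5 c2@10, authorship ...11...22.
After op 3 (delete): buffer="dmpzngkzj" (len 9), cursors c1@4 c2@8, authorship ...1...2.
After op 4 (delete): buffer="dmpngkj" (len 7), cursors c1@3 c2@6, authorship .......
After op 5 (move_right): buffer="dmpngkj" (len 7), cursors c1@4 c2@7, authorship .......
After op 6 (add_cursor(2)): buffer="dmpngkj" (len 7), cursors c3@2 c1@4 c2@7, authorship .......
After op 7 (insert('a')): buffer="dmapnagkja" (len 10), cursors c3@3 c1@6 c2@10, authorship ..3..1...2
After op 8 (insert('u')): buffer="dmaupnaugkjau" (len 13), cursors c3@4 c1@8 c2@13, authorship ..33..11...22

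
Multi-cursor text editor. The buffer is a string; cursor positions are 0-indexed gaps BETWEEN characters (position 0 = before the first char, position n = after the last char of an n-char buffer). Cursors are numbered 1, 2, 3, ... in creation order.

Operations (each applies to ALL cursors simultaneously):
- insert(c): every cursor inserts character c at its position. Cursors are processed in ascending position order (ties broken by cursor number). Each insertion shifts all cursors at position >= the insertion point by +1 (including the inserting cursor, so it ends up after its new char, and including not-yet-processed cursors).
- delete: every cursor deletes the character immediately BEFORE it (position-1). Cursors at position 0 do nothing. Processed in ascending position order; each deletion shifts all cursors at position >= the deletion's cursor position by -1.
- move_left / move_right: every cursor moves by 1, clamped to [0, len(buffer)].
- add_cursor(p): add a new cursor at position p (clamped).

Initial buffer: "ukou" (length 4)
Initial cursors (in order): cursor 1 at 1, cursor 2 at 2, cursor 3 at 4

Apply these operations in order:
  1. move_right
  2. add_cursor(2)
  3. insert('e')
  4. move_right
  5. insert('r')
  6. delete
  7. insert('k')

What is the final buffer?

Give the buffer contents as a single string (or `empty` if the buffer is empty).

After op 1 (move_right): buffer="ukou" (len 4), cursors c1@2 c2@3 c3@4, authorship ....
After op 2 (add_cursor(2)): buffer="ukou" (len 4), cursors c1@2 c4@2 c2@3 c3@4, authorship ....
After op 3 (insert('e')): buffer="ukeeoeue" (len 8), cursors c1@4 c4@4 c2@6 c3@8, authorship ..14.2.3
After op 4 (move_right): buffer="ukeeoeue" (len 8), cursors c1@5 c4@5 c2@7 c3@8, authorship ..14.2.3
After op 5 (insert('r')): buffer="ukeeorreurer" (len 12), cursors c1@7 c4@7 c2@10 c3@12, authorship ..14.142.233
After op 6 (delete): buffer="ukeeoeue" (len 8), cursors c1@5 c4@5 c2@7 c3@8, authorship ..14.2.3
After op 7 (insert('k')): buffer="ukeeokkeukek" (len 12), cursors c1@7 c4@7 c2@10 c3@12, authorship ..14.142.233

Answer: ukeeokkeukek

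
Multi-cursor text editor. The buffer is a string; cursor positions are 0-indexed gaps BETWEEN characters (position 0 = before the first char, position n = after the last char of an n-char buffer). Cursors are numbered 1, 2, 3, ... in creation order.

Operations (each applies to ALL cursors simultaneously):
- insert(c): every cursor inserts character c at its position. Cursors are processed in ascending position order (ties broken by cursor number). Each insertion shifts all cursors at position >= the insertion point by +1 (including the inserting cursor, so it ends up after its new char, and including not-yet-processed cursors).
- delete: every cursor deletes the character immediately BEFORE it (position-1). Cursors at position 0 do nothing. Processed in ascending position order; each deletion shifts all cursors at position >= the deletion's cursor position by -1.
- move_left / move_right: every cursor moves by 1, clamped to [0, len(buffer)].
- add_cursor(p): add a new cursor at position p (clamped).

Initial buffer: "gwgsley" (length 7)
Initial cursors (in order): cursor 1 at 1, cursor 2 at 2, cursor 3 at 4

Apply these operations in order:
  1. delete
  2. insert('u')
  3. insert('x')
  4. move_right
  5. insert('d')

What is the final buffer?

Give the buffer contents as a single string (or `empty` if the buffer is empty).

Answer: uuxxgdduxldey

Derivation:
After op 1 (delete): buffer="gley" (len 4), cursors c1@0 c2@0 c3@1, authorship ....
After op 2 (insert('u')): buffer="uuguley" (len 7), cursors c1@2 c2@2 c3@4, authorship 12.3...
After op 3 (insert('x')): buffer="uuxxguxley" (len 10), cursors c1@4 c2@4 c3@7, authorship 1212.33...
After op 4 (move_right): buffer="uuxxguxley" (len 10), cursors c1@5 c2@5 c3@8, authorship 1212.33...
After op 5 (insert('d')): buffer="uuxxgdduxldey" (len 13), cursors c1@7 c2@7 c3@11, authorship 1212.1233.3..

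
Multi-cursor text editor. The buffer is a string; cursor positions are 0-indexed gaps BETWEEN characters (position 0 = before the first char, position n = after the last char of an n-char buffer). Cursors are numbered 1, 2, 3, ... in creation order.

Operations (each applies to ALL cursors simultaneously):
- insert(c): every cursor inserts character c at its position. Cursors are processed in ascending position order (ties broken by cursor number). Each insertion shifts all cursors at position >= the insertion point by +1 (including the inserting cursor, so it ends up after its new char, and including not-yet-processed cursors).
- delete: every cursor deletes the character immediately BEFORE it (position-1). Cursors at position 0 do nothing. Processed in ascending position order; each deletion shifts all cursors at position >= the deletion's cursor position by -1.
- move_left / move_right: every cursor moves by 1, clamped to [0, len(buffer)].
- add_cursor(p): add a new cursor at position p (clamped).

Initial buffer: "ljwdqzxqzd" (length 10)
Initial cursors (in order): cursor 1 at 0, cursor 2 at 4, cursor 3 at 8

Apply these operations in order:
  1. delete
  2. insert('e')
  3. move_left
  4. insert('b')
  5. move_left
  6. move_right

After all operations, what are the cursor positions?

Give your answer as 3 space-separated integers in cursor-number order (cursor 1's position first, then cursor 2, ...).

After op 1 (delete): buffer="ljwqzxzd" (len 8), cursors c1@0 c2@3 c3@6, authorship ........
After op 2 (insert('e')): buffer="eljweqzxezd" (len 11), cursors c1@1 c2@5 c3@9, authorship 1...2...3..
After op 3 (move_left): buffer="eljweqzxezd" (len 11), cursors c1@0 c2@4 c3@8, authorship 1...2...3..
After op 4 (insert('b')): buffer="beljwbeqzxbezd" (len 14), cursors c1@1 c2@6 c3@11, authorship 11...22...33..
After op 5 (move_left): buffer="beljwbeqzxbezd" (len 14), cursors c1@0 c2@5 c3@10, authorship 11...22...33..
After op 6 (move_right): buffer="beljwbeqzxbezd" (len 14), cursors c1@1 c2@6 c3@11, authorship 11...22...33..

Answer: 1 6 11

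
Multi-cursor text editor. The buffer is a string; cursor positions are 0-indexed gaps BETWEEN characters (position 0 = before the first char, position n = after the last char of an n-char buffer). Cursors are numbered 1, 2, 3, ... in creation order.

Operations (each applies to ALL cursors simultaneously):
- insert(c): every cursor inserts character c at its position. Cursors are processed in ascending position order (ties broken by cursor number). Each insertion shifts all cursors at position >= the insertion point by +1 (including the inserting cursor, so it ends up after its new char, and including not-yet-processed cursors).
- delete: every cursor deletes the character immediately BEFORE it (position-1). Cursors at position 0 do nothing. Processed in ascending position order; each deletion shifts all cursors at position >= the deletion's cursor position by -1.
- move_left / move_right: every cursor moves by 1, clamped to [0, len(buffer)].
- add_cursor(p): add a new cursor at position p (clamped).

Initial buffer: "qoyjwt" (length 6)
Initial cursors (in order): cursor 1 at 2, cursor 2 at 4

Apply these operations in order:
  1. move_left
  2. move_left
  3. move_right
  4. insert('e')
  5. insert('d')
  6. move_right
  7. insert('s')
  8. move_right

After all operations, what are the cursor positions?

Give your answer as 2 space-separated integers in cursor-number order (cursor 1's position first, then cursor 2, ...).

Answer: 6 11

Derivation:
After op 1 (move_left): buffer="qoyjwt" (len 6), cursors c1@1 c2@3, authorship ......
After op 2 (move_left): buffer="qoyjwt" (len 6), cursors c1@0 c2@2, authorship ......
After op 3 (move_right): buffer="qoyjwt" (len 6), cursors c1@1 c2@3, authorship ......
After op 4 (insert('e')): buffer="qeoyejwt" (len 8), cursors c1@2 c2@5, authorship .1..2...
After op 5 (insert('d')): buffer="qedoyedjwt" (len 10), cursors c1@3 c2@7, authorship .11..22...
After op 6 (move_right): buffer="qedoyedjwt" (len 10), cursors c1@4 c2@8, authorship .11..22...
After op 7 (insert('s')): buffer="qedosyedjswt" (len 12), cursors c1@5 c2@10, authorship .11.1.22.2..
After op 8 (move_right): buffer="qedosyedjswt" (len 12), cursors c1@6 c2@11, authorship .11.1.22.2..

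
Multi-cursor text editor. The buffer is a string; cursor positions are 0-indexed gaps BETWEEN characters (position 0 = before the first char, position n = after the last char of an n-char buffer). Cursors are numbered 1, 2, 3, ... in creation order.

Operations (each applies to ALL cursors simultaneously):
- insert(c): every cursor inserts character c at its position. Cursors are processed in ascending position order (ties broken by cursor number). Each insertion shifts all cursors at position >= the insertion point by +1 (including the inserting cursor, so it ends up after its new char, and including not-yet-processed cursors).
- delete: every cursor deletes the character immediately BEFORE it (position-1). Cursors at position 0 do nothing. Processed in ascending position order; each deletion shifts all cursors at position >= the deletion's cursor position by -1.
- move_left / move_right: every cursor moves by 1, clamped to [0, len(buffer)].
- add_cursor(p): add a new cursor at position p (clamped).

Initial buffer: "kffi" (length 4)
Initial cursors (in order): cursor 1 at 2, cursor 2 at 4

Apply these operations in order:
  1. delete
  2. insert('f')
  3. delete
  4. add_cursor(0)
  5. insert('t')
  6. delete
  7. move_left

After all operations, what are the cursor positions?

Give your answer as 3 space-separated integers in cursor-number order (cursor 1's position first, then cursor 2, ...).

Answer: 0 1 0

Derivation:
After op 1 (delete): buffer="kf" (len 2), cursors c1@1 c2@2, authorship ..
After op 2 (insert('f')): buffer="kfff" (len 4), cursors c1@2 c2@4, authorship .1.2
After op 3 (delete): buffer="kf" (len 2), cursors c1@1 c2@2, authorship ..
After op 4 (add_cursor(0)): buffer="kf" (len 2), cursors c3@0 c1@1 c2@2, authorship ..
After op 5 (insert('t')): buffer="tktft" (len 5), cursors c3@1 c1@3 c2@5, authorship 3.1.2
After op 6 (delete): buffer="kf" (len 2), cursors c3@0 c1@1 c2@2, authorship ..
After op 7 (move_left): buffer="kf" (len 2), cursors c1@0 c3@0 c2@1, authorship ..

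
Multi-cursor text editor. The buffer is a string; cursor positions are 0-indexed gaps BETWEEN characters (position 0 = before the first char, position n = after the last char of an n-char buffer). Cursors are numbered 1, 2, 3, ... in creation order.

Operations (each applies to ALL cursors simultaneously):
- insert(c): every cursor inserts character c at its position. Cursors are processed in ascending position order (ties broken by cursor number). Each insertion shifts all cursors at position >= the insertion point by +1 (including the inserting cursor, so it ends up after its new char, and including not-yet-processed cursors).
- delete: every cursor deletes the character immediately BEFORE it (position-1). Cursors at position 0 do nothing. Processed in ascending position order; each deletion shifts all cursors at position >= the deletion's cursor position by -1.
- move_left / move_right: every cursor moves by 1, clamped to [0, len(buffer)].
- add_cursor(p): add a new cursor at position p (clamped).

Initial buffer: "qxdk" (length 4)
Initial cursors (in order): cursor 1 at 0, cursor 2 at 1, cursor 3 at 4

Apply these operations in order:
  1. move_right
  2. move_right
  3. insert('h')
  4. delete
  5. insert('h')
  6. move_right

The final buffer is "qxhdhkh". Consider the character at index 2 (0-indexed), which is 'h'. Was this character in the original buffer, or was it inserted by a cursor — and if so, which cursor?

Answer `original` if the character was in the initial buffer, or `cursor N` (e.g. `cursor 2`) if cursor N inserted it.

After op 1 (move_right): buffer="qxdk" (len 4), cursors c1@1 c2@2 c3@4, authorship ....
After op 2 (move_right): buffer="qxdk" (len 4), cursors c1@2 c2@3 c3@4, authorship ....
After op 3 (insert('h')): buffer="qxhdhkh" (len 7), cursors c1@3 c2@5 c3@7, authorship ..1.2.3
After op 4 (delete): buffer="qxdk" (len 4), cursors c1@2 c2@3 c3@4, authorship ....
After op 5 (insert('h')): buffer="qxhdhkh" (len 7), cursors c1@3 c2@5 c3@7, authorship ..1.2.3
After op 6 (move_right): buffer="qxhdhkh" (len 7), cursors c1@4 c2@6 c3@7, authorship ..1.2.3
Authorship (.=original, N=cursor N): . . 1 . 2 . 3
Index 2: author = 1

Answer: cursor 1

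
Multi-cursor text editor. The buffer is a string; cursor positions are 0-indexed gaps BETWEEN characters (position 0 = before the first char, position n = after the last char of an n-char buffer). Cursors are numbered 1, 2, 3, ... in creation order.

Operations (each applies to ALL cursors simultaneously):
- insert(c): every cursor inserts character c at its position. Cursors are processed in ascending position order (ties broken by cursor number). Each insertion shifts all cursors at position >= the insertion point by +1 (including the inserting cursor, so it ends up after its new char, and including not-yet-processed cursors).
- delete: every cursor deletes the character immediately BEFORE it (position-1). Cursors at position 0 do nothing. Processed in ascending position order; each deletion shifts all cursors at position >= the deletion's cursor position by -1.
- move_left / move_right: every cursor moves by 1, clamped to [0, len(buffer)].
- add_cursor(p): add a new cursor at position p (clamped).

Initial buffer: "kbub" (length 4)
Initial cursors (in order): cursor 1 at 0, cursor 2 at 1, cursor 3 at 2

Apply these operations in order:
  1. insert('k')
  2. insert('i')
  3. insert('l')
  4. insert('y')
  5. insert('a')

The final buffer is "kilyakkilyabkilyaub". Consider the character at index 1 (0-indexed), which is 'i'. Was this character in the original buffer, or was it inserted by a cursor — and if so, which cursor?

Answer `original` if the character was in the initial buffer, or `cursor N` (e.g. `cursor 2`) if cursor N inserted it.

After op 1 (insert('k')): buffer="kkkbkub" (len 7), cursors c1@1 c2@3 c3@5, authorship 1.2.3..
After op 2 (insert('i')): buffer="kikkibkiub" (len 10), cursors c1@2 c2@5 c3@8, authorship 11.22.33..
After op 3 (insert('l')): buffer="kilkkilbkilub" (len 13), cursors c1@3 c2@7 c3@11, authorship 111.222.333..
After op 4 (insert('y')): buffer="kilykkilybkilyub" (len 16), cursors c1@4 c2@9 c3@14, authorship 1111.2222.3333..
After op 5 (insert('a')): buffer="kilyakkilyabkilyaub" (len 19), cursors c1@5 c2@11 c3@17, authorship 11111.22222.33333..
Authorship (.=original, N=cursor N): 1 1 1 1 1 . 2 2 2 2 2 . 3 3 3 3 3 . .
Index 1: author = 1

Answer: cursor 1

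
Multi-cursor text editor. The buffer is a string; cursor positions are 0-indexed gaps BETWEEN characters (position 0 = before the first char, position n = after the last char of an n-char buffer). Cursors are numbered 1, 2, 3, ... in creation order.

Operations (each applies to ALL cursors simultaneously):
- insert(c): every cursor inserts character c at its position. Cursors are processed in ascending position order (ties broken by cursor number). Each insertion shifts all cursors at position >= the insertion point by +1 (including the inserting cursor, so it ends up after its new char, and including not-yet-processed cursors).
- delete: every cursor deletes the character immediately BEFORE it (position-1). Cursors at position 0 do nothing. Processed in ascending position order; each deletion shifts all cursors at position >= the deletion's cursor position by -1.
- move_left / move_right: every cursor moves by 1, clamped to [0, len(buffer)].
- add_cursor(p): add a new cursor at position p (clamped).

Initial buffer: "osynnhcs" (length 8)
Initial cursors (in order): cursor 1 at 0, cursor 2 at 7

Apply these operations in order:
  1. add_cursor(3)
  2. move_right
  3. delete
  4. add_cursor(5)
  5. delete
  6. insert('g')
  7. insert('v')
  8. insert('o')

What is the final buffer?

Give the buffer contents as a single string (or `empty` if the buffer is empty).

Answer: gvosgvonggvvoo

Derivation:
After op 1 (add_cursor(3)): buffer="osynnhcs" (len 8), cursors c1@0 c3@3 c2@7, authorship ........
After op 2 (move_right): buffer="osynnhcs" (len 8), cursors c1@1 c3@4 c2@8, authorship ........
After op 3 (delete): buffer="synhc" (len 5), cursors c1@0 c3@2 c2@5, authorship .....
After op 4 (add_cursor(5)): buffer="synhc" (len 5), cursors c1@0 c3@2 c2@5 c4@5, authorship .....
After op 5 (delete): buffer="sn" (len 2), cursors c1@0 c3@1 c2@2 c4@2, authorship ..
After op 6 (insert('g')): buffer="gsgngg" (len 6), cursors c1@1 c3@3 c2@6 c4@6, authorship 1.3.24
After op 7 (insert('v')): buffer="gvsgvnggvv" (len 10), cursors c1@2 c3@5 c2@10 c4@10, authorship 11.33.2424
After op 8 (insert('o')): buffer="gvosgvonggvvoo" (len 14), cursors c1@3 c3@7 c2@14 c4@14, authorship 111.333.242424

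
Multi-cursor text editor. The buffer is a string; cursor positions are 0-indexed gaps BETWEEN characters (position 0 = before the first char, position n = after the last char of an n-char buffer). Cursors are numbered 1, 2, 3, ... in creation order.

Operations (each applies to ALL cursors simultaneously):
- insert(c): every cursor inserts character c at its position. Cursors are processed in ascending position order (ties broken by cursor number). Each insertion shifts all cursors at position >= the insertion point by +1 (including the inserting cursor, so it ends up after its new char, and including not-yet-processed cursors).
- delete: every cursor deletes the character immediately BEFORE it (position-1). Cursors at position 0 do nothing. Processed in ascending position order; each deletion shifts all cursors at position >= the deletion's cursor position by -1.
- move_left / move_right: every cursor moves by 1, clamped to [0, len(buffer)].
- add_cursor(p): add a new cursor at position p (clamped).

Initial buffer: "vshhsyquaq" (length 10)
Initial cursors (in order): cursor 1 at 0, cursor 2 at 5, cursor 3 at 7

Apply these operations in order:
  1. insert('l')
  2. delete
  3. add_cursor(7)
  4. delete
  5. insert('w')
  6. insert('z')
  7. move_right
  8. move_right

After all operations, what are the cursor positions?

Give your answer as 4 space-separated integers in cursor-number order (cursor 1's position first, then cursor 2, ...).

After op 1 (insert('l')): buffer="lvshhslyqluaq" (len 13), cursors c1@1 c2@7 c3@10, authorship 1.....2..3...
After op 2 (delete): buffer="vshhsyquaq" (len 10), cursors c1@0 c2@5 c3@7, authorship ..........
After op 3 (add_cursor(7)): buffer="vshhsyquaq" (len 10), cursors c1@0 c2@5 c3@7 c4@7, authorship ..........
After op 4 (delete): buffer="vshhuaq" (len 7), cursors c1@0 c2@4 c3@4 c4@4, authorship .......
After op 5 (insert('w')): buffer="wvshhwwwuaq" (len 11), cursors c1@1 c2@8 c3@8 c4@8, authorship 1....234...
After op 6 (insert('z')): buffer="wzvshhwwwzzzuaq" (len 15), cursors c1@2 c2@12 c3@12 c4@12, authorship 11....234234...
After op 7 (move_right): buffer="wzvshhwwwzzzuaq" (len 15), cursors c1@3 c2@13 c3@13 c4@13, authorship 11....234234...
After op 8 (move_right): buffer="wzvshhwwwzzzuaq" (len 15), cursors c1@4 c2@14 c3@14 c4@14, authorship 11....234234...

Answer: 4 14 14 14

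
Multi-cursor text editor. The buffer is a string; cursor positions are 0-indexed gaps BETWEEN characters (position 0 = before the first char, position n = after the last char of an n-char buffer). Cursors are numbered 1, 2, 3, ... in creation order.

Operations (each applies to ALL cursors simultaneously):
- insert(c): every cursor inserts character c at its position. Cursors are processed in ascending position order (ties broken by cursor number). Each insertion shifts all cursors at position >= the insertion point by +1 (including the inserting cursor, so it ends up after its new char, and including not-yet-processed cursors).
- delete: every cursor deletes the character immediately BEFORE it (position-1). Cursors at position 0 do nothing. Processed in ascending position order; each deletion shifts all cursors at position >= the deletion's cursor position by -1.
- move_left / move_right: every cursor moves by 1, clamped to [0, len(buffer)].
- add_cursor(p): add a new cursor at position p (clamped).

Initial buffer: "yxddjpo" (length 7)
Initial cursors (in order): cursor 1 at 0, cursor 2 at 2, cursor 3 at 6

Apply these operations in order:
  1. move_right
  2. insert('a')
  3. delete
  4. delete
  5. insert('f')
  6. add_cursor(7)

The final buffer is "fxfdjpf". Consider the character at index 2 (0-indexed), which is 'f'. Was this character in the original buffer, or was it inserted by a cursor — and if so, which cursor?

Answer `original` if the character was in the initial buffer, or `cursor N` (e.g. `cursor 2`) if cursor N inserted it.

Answer: cursor 2

Derivation:
After op 1 (move_right): buffer="yxddjpo" (len 7), cursors c1@1 c2@3 c3@7, authorship .......
After op 2 (insert('a')): buffer="yaxdadjpoa" (len 10), cursors c1@2 c2@5 c3@10, authorship .1..2....3
After op 3 (delete): buffer="yxddjpo" (len 7), cursors c1@1 c2@3 c3@7, authorship .......
After op 4 (delete): buffer="xdjp" (len 4), cursors c1@0 c2@1 c3@4, authorship ....
After op 5 (insert('f')): buffer="fxfdjpf" (len 7), cursors c1@1 c2@3 c3@7, authorship 1.2...3
After op 6 (add_cursor(7)): buffer="fxfdjpf" (len 7), cursors c1@1 c2@3 c3@7 c4@7, authorship 1.2...3
Authorship (.=original, N=cursor N): 1 . 2 . . . 3
Index 2: author = 2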